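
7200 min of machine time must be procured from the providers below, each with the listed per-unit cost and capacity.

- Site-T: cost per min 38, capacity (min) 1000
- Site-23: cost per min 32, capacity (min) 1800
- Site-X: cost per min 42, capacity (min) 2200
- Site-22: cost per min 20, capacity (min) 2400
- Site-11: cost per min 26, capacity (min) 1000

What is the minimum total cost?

211600

Fill from the cheapest provider first.
Site-22 at 20: take all 2400 min — 4800 still needed.
Take 1000 from Site-11 at 26 — need 3800 more.
Site-23 at 32: take all 1800 min — 2000 still needed.
Site-T at 38: take all 1000 min — 1000 still needed.
Site-X at 42: take 1000 of its 2200 — requirement met.
Cost = 2400×20 + 1000×26 + 1800×32 + 1000×38 + 1000×42 = 211600.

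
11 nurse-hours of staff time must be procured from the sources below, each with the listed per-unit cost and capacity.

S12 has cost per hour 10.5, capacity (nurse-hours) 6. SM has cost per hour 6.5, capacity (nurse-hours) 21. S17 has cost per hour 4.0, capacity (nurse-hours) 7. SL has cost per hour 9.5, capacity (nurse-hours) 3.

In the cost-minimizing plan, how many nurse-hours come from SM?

4

Fill from the cheapest source first.
Take 7 from S17 at 4.0 → need 4 more.
SM (6.5): take the remaining 4 → done.
SL, S12: unused.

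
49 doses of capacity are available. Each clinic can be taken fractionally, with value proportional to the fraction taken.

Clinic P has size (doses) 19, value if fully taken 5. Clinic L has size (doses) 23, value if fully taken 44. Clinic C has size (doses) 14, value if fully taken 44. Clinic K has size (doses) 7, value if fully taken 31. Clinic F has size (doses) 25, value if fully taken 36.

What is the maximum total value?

Rank by value-to-size ratio: Clinic K 31/7≈4.43, Clinic C 44/14≈3.14, Clinic L 44/23≈1.91, Clinic F 36/25≈1.44, Clinic P 5/19≈0.263.
Take all of Clinic K (7 doses, value 31) → 42 doses left.
All 14 doses of Clinic C fit (value 44) → 28 remain.
All 23 doses of Clinic L fit (value 44) → 5 remain.
5 doses left: a 5/25 share of Clinic F gives 36×5/25 = 7.2.
Total value = 126.2.

126.2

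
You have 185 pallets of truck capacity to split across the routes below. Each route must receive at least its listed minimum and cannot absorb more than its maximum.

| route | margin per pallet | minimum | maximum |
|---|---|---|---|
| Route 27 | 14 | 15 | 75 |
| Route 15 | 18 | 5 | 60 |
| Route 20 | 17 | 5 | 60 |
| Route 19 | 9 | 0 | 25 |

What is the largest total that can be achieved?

Meeting every minimum uses 15+5+5+0 = 25 pallets, leaving 160.
Rank by margin per pallet: Route 15 18 > Route 20 17 > Route 27 14 > Route 19 9.
Route 15: +55 to 60 (cap) — 105 left.
Route 20 takes 55 more to reach its cap of 60 — 50 left.
Route 27: +50 (room for 60) → 65. Pool exhausted.
Total = 14×65 + 18×60 + 17×60 = 3010.

3010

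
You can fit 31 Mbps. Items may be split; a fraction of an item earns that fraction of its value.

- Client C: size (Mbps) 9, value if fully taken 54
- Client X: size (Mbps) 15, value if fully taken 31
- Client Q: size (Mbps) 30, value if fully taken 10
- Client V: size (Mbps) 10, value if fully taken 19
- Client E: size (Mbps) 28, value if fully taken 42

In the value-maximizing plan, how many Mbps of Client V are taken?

Rank by value-to-size ratio: Client C 54/9≈6, Client X 31/15≈2.07, Client V 19/10≈1.9, Client E 42/28≈1.5, Client Q 10/30≈0.333.
Take all of Client C (9 Mbps, value 54) — 22 Mbps left.
All 15 Mbps of Client X fit (value 31) — 7 remain.
Only 7 Mbps remain; take 7/10 of Client V for value 19×7/10 = 13.3.

7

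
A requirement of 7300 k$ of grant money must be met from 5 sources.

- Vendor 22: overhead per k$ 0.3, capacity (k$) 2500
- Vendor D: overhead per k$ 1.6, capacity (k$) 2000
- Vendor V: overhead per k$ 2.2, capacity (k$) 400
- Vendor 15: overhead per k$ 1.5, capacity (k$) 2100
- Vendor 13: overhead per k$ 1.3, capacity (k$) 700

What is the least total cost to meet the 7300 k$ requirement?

Fill from the cheapest source first.
Vendor 22 (0.3): use full 2500 — 4800 k$ to go.
Vendor 13 at 1.3: take all 700 k$ — 4100 still needed.
Vendor 15 (1.5): use full 2100 — 2000 k$ to go.
Vendor D at 1.6: take all 2000 k$ — 0 still needed.
Vendor V: unused.
Cost = 2500×0.3 + 700×1.3 + 2100×1.5 + 2000×1.6 = 8010.

8010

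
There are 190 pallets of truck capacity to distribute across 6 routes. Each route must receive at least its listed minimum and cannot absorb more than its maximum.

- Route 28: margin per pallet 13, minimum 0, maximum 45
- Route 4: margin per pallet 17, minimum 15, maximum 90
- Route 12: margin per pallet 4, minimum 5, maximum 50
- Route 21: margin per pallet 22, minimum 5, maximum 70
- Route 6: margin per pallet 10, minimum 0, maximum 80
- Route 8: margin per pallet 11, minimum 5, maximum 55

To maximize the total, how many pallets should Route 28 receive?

20

Meeting every minimum uses 0+15+5+5+0+5 = 30 pallets, leaving 160.
Order the routes by margin per pallet: Route 21 22 > Route 4 17 > Route 28 13 > Route 8 11 > Route 6 10 > Route 12 4.
Route 21: +65 to 70 (cap) ; 95 left.
Give Route 4 75 more to hit its cap of 90 ; 20 left.
Route 28 has room for 45 more but only 20 remain, so it gets 20.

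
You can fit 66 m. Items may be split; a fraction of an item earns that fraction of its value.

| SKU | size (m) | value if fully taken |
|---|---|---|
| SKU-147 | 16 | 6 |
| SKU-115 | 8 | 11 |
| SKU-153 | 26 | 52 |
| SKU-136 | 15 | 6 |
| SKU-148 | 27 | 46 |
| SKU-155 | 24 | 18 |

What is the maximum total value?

112.75

Rank by value-to-size ratio: SKU-153 52/26≈2, SKU-148 46/27≈1.7, SKU-115 11/8≈1.38, SKU-155 18/24≈0.75, SKU-136 6/15≈0.4, SKU-147 6/16≈0.375.
Take all of SKU-153 (26 m, value 52) — 40 m left.
All 27 m of SKU-148 fit (value 46) — 13 remain.
SKU-115: take in full, 8 m for value 11 — 5 left.
5 m left: a 5/24 share of SKU-155 gives 18×5/24 = 3.75.
Total value = 112.75.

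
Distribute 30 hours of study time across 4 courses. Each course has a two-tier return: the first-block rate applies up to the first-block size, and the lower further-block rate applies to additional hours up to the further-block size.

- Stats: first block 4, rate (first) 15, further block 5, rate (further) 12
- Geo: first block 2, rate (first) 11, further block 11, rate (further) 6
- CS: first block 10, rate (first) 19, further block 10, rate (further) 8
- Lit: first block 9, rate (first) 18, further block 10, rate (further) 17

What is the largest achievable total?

Order all 8 blocks by rate: CS/tier1 19 > Lit/tier1 18 > Lit/tier2 17 > Stats/tier1 15 > Stats/tier2 12 > Geo/tier1 11 > CS/tier2 8 > Geo/tier2 6.
CS tier1 at 19: fill all 10 — 20 left.
Lit/tier1 (18): +9 — 11 left.
Lit/tier2 (17): +10 — 1 left.
Stats tier1 at 15: only 1 left, fill 1.
Total = 19×10 + 18×9 + 17×10 + 15×1 = 537.

537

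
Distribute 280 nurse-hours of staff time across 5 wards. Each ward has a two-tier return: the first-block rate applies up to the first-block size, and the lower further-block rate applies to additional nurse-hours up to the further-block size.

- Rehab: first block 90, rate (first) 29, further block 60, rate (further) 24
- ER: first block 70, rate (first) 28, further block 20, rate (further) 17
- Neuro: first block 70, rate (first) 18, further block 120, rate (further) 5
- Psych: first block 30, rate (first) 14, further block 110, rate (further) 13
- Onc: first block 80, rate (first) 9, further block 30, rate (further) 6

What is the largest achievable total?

Rank every tier by rate: Rehab/tier1 29 > ER/tier1 28 > Rehab/tier2 24 > Neuro/tier1 18 > ER/tier2 17 > Psych/tier1 14 > Psych/tier2 13 > Onc/tier1 9 > Onc/tier2 6 > Neuro/tier2 5.
Fill Rehab tier1 block (90 at 29) ; 190 left.
ER tier1 at 28: fill all 70 ; 120 left.
Rehab tier2 at 24: fill all 60 ; 60 left.
Neuro/tier1: +60 of 70 at 18; pool empty.
Total = 29×90 + 28×70 + 24×60 + 18×60 = 7090.

7090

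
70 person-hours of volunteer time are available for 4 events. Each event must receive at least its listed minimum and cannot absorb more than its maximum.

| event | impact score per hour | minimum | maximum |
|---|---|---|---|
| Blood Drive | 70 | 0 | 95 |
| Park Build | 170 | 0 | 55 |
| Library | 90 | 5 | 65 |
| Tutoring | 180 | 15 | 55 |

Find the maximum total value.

Meeting every minimum uses 0+0+5+15 = 20 person-hours, leaving 50.
Order the events by impact score per hour: Tutoring 180 > Park Build 170 > Library 90 > Blood Drive 70.
Give Tutoring 40 more to hit its cap of 55 → 10 left.
Park Build has room for 55 more but only 10 remain, so it gets 10.
Total = 170×10 + 90×5 + 180×55 = 12050.

12050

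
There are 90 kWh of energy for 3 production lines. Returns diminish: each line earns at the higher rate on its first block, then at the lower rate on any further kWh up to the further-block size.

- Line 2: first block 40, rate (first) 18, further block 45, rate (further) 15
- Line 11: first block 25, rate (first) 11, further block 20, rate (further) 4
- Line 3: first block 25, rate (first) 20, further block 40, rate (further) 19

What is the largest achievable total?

1710

Order all 6 blocks by rate: Line 3/first 20 > Line 3/second 19 > Line 2/first 18 > Line 2/second 15 > Line 11/first 11 > Line 11/second 4.
Fill Line 3 first block (25 at 20) — 65 left.
Fill Line 3 second block (40 at 19) — 25 left.
25 remain; put them into Line 2 first at 18.
Total = 20×25 + 19×40 + 18×25 = 1710.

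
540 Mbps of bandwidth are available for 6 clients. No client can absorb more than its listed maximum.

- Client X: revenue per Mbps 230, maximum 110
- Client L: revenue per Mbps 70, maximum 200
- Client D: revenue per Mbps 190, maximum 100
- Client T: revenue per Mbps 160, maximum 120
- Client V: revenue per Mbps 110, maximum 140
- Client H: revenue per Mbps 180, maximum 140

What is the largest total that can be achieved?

96400

Highest revenue per Mbps first: Client X 230 > Client D 190 > Client H 180 > Client T 160 > Client V 110 > Client L 70.
Client X: +110 to 110 (cap) — 430 left.
Client D takes 100 to reach its cap of 100 — 330 left.
Give Client H 140 to hit its cap of 140 — 190 left.
Client T takes 120 to reach its cap of 120 — 70 left.
Client V: +70 (room for 140) → 70. Pool exhausted.
Total = 230×110 + 190×100 + 160×120 + 110×70 + 180×140 = 96400.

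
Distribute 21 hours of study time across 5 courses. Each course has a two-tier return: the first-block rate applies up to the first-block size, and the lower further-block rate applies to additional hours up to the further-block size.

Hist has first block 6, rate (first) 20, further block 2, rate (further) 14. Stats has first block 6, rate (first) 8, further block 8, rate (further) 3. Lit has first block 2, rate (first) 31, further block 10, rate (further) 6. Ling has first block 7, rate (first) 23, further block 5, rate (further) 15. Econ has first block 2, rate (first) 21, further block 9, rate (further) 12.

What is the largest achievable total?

445

Order all 10 blocks by rate: Lit/T1 31 > Ling/T1 23 > Econ/T1 21 > Hist/T1 20 > Ling/T2 15 > Hist/T2 14 > Econ/T2 12 > Stats/T1 8 > Lit/T2 6 > Stats/T2 3.
Lit T1 at 31: fill all 2 → 19 left.
Ling T1 at 23: fill all 7 → 12 left.
Econ T1 at 21: fill all 2 → 10 left.
Fill Hist T1 block (6 at 20) → 4 left.
4 remain; put them into Ling T2 at 15.
Total = 31×2 + 23×7 + 21×2 + 20×6 + 15×4 = 445.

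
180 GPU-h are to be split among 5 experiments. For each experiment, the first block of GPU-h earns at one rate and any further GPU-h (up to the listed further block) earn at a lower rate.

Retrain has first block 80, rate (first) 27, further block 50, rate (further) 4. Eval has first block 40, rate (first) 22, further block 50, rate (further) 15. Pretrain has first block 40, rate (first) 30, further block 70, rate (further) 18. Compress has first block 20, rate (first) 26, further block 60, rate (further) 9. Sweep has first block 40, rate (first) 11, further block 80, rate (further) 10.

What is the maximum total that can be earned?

4760

Rank every tier by rate: Pretrain/tier1 30 > Retrain/tier1 27 > Compress/tier1 26 > Eval/tier1 22 > Pretrain/tier2 18 > Eval/tier2 15 > Sweep/tier1 11 > Sweep/tier2 10 > Compress/tier2 9 > Retrain/tier2 4.
Fill Pretrain tier1 block (40 at 30) — 140 left.
Retrain tier1 at 27: fill all 80 — 60 left.
Fill Compress tier1 block (20 at 26) — 40 left.
Eval tier1 at 22: fill all 40 — 0 left.
Total = 30×40 + 27×80 + 26×20 + 22×40 = 4760.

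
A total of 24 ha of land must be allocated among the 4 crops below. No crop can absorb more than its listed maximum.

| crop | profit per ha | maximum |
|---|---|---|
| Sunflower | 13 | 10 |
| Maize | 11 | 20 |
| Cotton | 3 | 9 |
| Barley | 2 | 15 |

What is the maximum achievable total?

284

Highest profit per ha first: Sunflower 13 > Maize 11 > Cotton 3 > Barley 2.
Sunflower: +10 to 10 (cap) → 14 left.
Maize: +14 (room for 20) → 14. Pool exhausted.
Total = 13×10 + 11×14 = 284.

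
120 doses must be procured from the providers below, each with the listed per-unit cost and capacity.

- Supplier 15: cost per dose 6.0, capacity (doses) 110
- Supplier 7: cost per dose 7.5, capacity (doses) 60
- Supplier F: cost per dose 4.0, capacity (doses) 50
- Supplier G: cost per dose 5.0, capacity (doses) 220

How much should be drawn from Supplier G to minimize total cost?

Fill from the cheapest provider first.
Take 50 from Supplier F at 4.0 → need 70 more.
Supplier G at 5.0: take 70 of its 220 → requirement met.
Supplier 15, Supplier 7: unused.

70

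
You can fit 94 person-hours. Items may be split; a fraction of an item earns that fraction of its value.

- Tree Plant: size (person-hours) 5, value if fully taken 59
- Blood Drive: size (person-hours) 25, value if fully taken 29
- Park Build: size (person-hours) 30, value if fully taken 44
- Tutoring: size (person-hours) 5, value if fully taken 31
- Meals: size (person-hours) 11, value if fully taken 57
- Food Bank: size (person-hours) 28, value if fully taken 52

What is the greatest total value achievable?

Best value per unit of size first: Tree Plant 59/5≈11.8, Tutoring 31/5≈6.2, Meals 57/11≈5.18, Food Bank 52/28≈1.86, Park Build 44/30≈1.47, Blood Drive 29/25≈1.16.
Take all of Tree Plant (5 person-hours, value 59) — 89 person-hours left.
Tutoring: take in full, 5 person-hours for value 31 — 84 left.
Meals: take in full, 11 person-hours for value 57 — 73 left.
All 28 person-hours of Food Bank fit (value 52) — 45 remain.
All 30 person-hours of Park Build fit (value 44) — 15 remain.
Only 15 person-hours remain; take 15/25 of Blood Drive for value 29×15/25 = 17.4.
Total value = 260.4.

260.4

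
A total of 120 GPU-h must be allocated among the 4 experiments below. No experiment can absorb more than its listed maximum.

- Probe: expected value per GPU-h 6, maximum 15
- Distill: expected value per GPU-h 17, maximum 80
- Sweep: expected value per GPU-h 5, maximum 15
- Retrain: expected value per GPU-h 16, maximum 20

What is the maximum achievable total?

Order the experiments by expected value per GPU-h: Distill 17 > Retrain 16 > Probe 6 > Sweep 5.
Distill: +80 to 80 (cap) → 40 left.
Retrain: +20 to 20 (cap) → 20 left.
Probe: +15 to 15 (cap) → 5 left.
Sweep: +5 (room for 15) → 5. Pool exhausted.
Total = 6×15 + 17×80 + 5×5 + 16×20 = 1795.

1795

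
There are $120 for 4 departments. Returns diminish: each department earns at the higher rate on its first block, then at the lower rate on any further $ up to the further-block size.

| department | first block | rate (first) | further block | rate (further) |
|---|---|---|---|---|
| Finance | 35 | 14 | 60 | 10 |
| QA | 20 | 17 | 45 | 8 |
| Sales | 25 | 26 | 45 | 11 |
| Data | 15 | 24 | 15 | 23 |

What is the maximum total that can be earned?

Order all 8 blocks by rate: Sales/T1 26 > Data/T1 24 > Data/T2 23 > QA/T1 17 > Finance/T1 14 > Sales/T2 11 > Finance/T2 10 > QA/T2 8.
Fill Sales T1 block (25 at 26) — 95 left.
Fill Data T1 block (15 at 24) — 80 left.
Data T2 at 23: fill all 15 — 65 left.
QA/T1 (17): +20 — 45 left.
Fill Finance T1 block (35 at 14) — 10 left.
Sales/T2: +10 of 45 at 11; pool empty.
Total = 26×25 + 24×15 + 23×15 + 17×20 + 14×35 + 11×10 = 2295.

2295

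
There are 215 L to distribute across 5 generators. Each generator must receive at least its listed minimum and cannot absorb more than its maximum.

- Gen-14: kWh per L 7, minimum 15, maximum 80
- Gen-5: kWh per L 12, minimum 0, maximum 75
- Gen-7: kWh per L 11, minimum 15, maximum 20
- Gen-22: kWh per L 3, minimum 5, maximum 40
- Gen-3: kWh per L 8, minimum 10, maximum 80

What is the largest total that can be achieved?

2020

Meeting every minimum uses 15+0+15+5+10 = 45 L, leaving 170.
Rank by kWh per L: Gen-5 12 > Gen-7 11 > Gen-3 8 > Gen-14 7 > Gen-22 3.
Give Gen-5 75 more to hit its cap of 75 → 95 left.
Gen-7 takes 5 more to reach its cap of 20 → 90 left.
Gen-3: +70 to 80 (cap) → 20 left.
Only 20 left; Gen-14 takes them to reach 35.
Total = 7×35 + 12×75 + 11×20 + 3×5 + 8×80 = 2020.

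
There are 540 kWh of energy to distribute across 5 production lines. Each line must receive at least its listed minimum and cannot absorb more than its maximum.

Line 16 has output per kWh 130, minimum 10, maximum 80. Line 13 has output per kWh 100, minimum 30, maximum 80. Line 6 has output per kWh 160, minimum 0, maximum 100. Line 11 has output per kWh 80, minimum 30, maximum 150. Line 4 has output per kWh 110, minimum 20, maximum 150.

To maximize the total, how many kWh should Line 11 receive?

130

Meeting every minimum uses 10+30+0+30+20 = 90 kWh, leaving 450.
Highest output per kWh first: Line 6 160 > Line 16 130 > Line 4 110 > Line 13 100 > Line 11 80.
Line 6: +100 to 100 (cap) → 350 left.
Line 16: +70 to 80 (cap) → 280 left.
Give Line 4 130 more to hit its cap of 150 → 150 left.
Line 13: +50 to 80 (cap) → 100 left.
Line 11: +100 (room for 120) → 130. Pool exhausted.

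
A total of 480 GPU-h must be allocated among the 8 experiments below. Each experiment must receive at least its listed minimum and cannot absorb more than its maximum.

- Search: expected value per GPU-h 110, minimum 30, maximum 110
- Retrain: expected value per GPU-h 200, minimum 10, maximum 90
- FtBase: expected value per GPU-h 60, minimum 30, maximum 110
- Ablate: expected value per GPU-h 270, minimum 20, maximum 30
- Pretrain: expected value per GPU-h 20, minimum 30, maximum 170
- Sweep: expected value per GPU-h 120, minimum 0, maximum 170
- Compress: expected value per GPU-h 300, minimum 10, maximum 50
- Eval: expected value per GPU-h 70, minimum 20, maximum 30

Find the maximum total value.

71900

Meeting every minimum uses 30+10+30+20+30+0+10+20 = 150 GPU-h, leaving 330.
Rank by expected value per GPU-h: Compress 300 > Ablate 270 > Retrain 200 > Sweep 120 > Search 110 > Eval 70 > FtBase 60 > Pretrain 20.
Compress takes 40 more to reach its cap of 50 ; 290 left.
Give Ablate 10 more to hit its cap of 30 ; 280 left.
Retrain takes 80 more to reach its cap of 90 ; 200 left.
Sweep: +170 to 170 (cap) ; 30 left.
Search: +30 (room for 80) → 60. Pool exhausted.
Total = 110×60 + 200×90 + 60×30 + 270×30 + 20×30 + 120×170 + 300×50 + 70×20 = 71900.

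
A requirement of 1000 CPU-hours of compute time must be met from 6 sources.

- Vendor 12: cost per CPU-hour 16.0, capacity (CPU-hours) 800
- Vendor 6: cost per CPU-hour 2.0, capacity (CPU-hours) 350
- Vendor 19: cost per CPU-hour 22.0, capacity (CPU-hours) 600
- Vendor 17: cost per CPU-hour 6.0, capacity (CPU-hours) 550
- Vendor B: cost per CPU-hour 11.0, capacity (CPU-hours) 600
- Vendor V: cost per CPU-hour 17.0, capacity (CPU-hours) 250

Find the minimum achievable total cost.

Cheapest first:
Take 350 from Vendor 6 at 2.0 — need 650 more.
Vendor 17 (6.0): use full 550 — 100 CPU-hours to go.
Take 100 from Vendor B at 11.0 to finish.
Vendor 12, Vendor V, Vendor 19: unused.
Cost = 350×2.0 + 550×6.0 + 100×11.0 = 5100.

5100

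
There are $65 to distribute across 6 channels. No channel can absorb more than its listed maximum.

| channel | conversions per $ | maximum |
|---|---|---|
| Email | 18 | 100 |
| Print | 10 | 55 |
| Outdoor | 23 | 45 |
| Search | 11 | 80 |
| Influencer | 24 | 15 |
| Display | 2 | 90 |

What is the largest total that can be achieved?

Order the channels by conversions per $: Influencer 24 > Outdoor 23 > Email 18 > Search 11 > Print 10 > Display 2.
Give Influencer 15 to hit its cap of 15 — 50 left.
Outdoor takes 45 to reach its cap of 45 — 5 left.
Email has room for 100 but only 5 remain, so it gets 5.
Total = 18×5 + 23×45 + 24×15 = 1485.

1485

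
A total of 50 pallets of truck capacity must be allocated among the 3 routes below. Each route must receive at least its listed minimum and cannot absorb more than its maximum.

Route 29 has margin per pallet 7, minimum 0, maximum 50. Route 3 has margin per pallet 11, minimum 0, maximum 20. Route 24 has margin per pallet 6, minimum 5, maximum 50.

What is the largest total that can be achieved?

425

Meeting every minimum uses 0+0+5 = 5 pallets, leaving 45.
Rank by margin per pallet: Route 3 11 > Route 29 7 > Route 24 6.
Route 3: +20 to 20 (cap) ; 25 left.
Only 25 left; Route 29 takes them to reach 25.
Total = 7×25 + 11×20 + 6×5 = 425.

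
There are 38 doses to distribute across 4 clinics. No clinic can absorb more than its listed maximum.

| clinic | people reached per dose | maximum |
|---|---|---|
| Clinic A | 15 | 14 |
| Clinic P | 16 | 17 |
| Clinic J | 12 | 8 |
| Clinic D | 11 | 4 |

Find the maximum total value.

566

Order the clinics by people reached per dose: Clinic P 16 > Clinic A 15 > Clinic J 12 > Clinic D 11.
Clinic P: +17 to 17 (cap) ; 21 left.
Give Clinic A 14 to hit its cap of 14 ; 7 left.
Clinic J: +7 (room for 8) → 7. Pool exhausted.
Total = 15×14 + 16×17 + 12×7 = 566.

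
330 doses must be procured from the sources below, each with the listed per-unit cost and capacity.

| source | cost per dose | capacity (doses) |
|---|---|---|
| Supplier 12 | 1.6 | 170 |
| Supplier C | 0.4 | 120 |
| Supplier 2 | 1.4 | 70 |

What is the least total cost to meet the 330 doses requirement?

370

Use sources in increasing cost order.
Supplier C (0.4): use full 120 → 210 doses to go.
Supplier 2 (1.4): use full 70 → 140 doses to go.
Take 140 from Supplier 12 at 1.6 to finish.
Cost = 120×0.4 + 70×1.4 + 140×1.6 = 370.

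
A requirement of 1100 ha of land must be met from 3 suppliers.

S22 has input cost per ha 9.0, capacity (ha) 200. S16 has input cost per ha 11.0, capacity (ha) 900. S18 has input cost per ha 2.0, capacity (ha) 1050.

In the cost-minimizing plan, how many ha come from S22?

Cheapest first:
Take 1050 from S18 at 2.0 ; need 50 more.
S22 (9.0): take the remaining 50 ; done.
S16: unused.

50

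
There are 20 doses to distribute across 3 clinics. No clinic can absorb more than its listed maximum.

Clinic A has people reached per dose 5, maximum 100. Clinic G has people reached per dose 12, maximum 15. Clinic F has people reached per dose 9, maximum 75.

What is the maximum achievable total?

Order the clinics by people reached per dose: Clinic G 12 > Clinic F 9 > Clinic A 5.
Give Clinic G 15 to hit its cap of 15 — 5 left.
Clinic F: +5 (room for 75) → 5. Pool exhausted.
Total = 12×15 + 9×5 = 225.

225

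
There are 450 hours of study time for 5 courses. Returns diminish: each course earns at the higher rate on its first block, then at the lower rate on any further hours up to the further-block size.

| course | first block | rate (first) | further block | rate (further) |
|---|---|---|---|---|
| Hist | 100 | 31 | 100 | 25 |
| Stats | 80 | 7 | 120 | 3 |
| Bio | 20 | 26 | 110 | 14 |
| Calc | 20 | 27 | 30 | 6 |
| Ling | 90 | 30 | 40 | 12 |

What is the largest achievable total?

11020

Order all 10 blocks by rate: Hist/T1 31 > Ling/T1 30 > Calc/T1 27 > Bio/T1 26 > Hist/T2 25 > Bio/T2 14 > Ling/T2 12 > Stats/T1 7 > Calc/T2 6 > Stats/T2 3.
Fill Hist T1 block (100 at 31) ; 350 left.
Fill Ling T1 block (90 at 30) ; 260 left.
Calc/T1 (27): +20 ; 240 left.
Bio/T1 (26): +20 ; 220 left.
Hist/T2 (25): +100 ; 120 left.
Bio T2 at 14: fill all 110 ; 10 left.
Ling/T2: +10 of 40 at 12; pool empty.
Total = 31×100 + 30×90 + 27×20 + 26×20 + 25×100 + 14×110 + 12×10 = 11020.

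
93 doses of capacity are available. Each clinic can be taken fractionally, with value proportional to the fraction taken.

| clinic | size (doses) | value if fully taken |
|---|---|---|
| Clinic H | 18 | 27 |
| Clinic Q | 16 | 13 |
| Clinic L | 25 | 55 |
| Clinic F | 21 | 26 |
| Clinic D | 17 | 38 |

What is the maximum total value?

Sort by value density: Clinic D 38/17≈2.24, Clinic L 55/25≈2.2, Clinic H 27/18≈1.5, Clinic F 26/21≈1.24, Clinic Q 13/16≈0.812.
Clinic D: take in full, 17 doses for value 38 — 76 left.
All 25 doses of Clinic L fit (value 55) — 51 remain.
Take all of Clinic H (18 doses, value 27) — 33 doses left.
Clinic F: take in full, 21 doses for value 26 — 12 left.
12 doses left: a 12/16 share of Clinic Q gives 13×12/16 = 9.75.
Total value = 155.75.

155.75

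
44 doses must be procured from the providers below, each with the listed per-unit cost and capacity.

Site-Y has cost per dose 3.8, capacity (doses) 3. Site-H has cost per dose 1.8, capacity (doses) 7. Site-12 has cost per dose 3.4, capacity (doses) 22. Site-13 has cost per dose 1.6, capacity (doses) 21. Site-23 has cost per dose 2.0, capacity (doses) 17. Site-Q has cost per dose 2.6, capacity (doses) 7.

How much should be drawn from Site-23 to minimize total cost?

Fill from the cheapest provider first.
Site-13 at 1.6: take all 21 doses — 23 still needed.
Site-H (1.8): use full 7 — 16 doses to go.
Take 16 from Site-23 at 2.0 to finish.
Site-Q, Site-12, Site-Y: unused.

16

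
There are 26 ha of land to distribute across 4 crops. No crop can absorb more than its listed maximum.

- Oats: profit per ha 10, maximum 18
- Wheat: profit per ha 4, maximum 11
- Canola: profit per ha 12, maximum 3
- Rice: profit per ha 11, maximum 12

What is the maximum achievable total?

278

Highest profit per ha first: Canola 12 > Rice 11 > Oats 10 > Wheat 4.
Give Canola 3 to hit its cap of 3 → 23 left.
Rice takes 12 to reach its cap of 12 → 11 left.
Oats has room for 18 but only 11 remain, so it gets 11.
Total = 10×11 + 12×3 + 11×12 = 278.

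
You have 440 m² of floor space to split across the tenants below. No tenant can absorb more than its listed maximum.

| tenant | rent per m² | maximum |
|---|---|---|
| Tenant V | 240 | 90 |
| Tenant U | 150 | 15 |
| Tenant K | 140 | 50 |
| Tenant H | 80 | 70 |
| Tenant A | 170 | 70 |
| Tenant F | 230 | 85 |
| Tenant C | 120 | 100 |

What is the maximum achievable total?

Highest rent per m² first: Tenant V 240 > Tenant F 230 > Tenant A 170 > Tenant U 150 > Tenant K 140 > Tenant C 120 > Tenant H 80.
Tenant V: +90 to 90 (cap) ; 350 left.
Tenant F takes 85 to reach its cap of 85 ; 265 left.
Tenant A takes 70 to reach its cap of 70 ; 195 left.
Give Tenant U 15 to hit its cap of 15 ; 180 left.
Tenant K: +50 to 50 (cap) ; 130 left.
Tenant C: +100 to 100 (cap) ; 30 left.
Tenant H: +30 (room for 70) → 30. Pool exhausted.
Total = 240×90 + 150×15 + 140×50 + 80×30 + 170×70 + 230×85 + 120×100 = 76700.

76700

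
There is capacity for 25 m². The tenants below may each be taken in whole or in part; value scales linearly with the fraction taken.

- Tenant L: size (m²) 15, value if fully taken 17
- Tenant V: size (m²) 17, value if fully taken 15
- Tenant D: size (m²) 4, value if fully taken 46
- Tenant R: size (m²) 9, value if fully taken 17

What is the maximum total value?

Rank by value-to-size ratio: Tenant D 46/4≈11.5, Tenant R 17/9≈1.89, Tenant L 17/15≈1.13, Tenant V 15/17≈0.882.
Take all of Tenant D (4 m², value 46) → 21 m² left.
All 9 m² of Tenant R fit (value 17) → 12 remain.
Fill the last 12 m² with part of Tenant L: 12/15 of it earns 13.6.
Total value = 76.6.

76.6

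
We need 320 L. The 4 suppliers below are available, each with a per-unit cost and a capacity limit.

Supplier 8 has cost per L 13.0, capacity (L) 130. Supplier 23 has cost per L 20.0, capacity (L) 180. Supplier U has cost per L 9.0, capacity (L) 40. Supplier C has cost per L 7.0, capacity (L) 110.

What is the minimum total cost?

Fill from the cheapest supplier first.
Take 110 from Supplier C at 7.0 ; need 210 more.
Supplier U at 9.0: take all 40 L ; 170 still needed.
Take 130 from Supplier 8 at 13.0 ; need 40 more.
Supplier 23 (20.0): take the remaining 40 ; done.
Cost = 110×7.0 + 40×9.0 + 130×13.0 + 40×20.0 = 3620.

3620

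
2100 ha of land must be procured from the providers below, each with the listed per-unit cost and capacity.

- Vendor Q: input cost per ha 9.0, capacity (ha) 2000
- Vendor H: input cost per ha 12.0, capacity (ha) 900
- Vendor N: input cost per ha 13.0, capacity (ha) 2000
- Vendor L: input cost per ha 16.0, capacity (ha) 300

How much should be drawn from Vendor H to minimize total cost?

100

Cheapest first:
Vendor Q (9.0): use full 2000 → 100 ha to go.
Vendor H at 12.0: take 100 of its 900 → requirement met.
Vendor N, Vendor L: unused.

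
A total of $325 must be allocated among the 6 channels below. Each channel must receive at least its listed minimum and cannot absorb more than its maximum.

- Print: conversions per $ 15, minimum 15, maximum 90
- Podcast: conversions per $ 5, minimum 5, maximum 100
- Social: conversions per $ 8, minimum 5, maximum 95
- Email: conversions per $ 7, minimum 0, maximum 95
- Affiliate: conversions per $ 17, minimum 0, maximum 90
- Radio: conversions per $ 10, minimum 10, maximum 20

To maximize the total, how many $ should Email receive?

Meeting every minimum uses 15+5+5+0+0+10 = 35 $, leaving 290.
Highest conversions per $ first: Affiliate 17 > Print 15 > Radio 10 > Social 8 > Email 7 > Podcast 5.
Affiliate: +90 to 90 (cap) — 200 left.
Print takes 75 more to reach its cap of 90 — 125 left.
Radio takes 10 more to reach its cap of 20 — 115 left.
Social takes 90 more to reach its cap of 95 — 25 left.
Email: +25 (room for 95) → 25. Pool exhausted.

25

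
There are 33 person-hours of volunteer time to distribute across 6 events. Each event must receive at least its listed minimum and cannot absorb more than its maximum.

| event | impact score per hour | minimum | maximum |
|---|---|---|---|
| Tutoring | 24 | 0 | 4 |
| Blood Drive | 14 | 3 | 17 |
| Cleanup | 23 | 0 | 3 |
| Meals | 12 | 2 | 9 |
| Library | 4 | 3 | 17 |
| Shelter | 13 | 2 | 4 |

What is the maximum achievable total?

Meeting every minimum uses 0+3+0+2+3+2 = 10 person-hours, leaving 23.
Order the events by impact score per hour: Tutoring 24 > Cleanup 23 > Blood Drive 14 > Shelter 13 > Meals 12 > Library 4.
Tutoring: +4 to 4 (cap) → 19 left.
Cleanup: +3 to 3 (cap) → 16 left.
Give Blood Drive 14 more to hit its cap of 17 → 2 left.
Give Shelter 2 more to hit its cap of 4 → 0 left.
Total = 24×4 + 14×17 + 23×3 + 12×2 + 4×3 + 13×4 = 491.

491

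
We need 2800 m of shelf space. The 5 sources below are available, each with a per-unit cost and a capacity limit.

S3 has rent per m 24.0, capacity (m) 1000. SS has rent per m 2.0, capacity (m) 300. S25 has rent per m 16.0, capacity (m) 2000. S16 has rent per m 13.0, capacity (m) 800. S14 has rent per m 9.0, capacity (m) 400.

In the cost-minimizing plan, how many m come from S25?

1300

Cheapest first:
SS at 2.0: take all 300 m — 2500 still needed.
S14 (9.0): use full 400 — 2100 m to go.
S16 (13.0): use full 800 — 1300 m to go.
Take 1300 from S25 at 16.0 to finish.
S3: unused.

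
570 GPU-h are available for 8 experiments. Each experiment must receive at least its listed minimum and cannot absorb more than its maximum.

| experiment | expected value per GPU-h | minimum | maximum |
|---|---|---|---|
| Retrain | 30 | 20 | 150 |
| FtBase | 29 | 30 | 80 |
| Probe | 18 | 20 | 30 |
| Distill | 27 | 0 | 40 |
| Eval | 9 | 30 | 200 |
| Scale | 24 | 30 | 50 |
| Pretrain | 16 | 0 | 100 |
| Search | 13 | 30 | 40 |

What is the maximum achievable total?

Meeting every minimum uses 20+30+20+0+30+30+0+30 = 160 GPU-h, leaving 410.
Highest expected value per GPU-h first: Retrain 30 > FtBase 29 > Distill 27 > Scale 24 > Probe 18 > Pretrain 16 > Search 13 > Eval 9.
Retrain: +130 to 150 (cap) — 280 left.
FtBase takes 50 more to reach its cap of 80 — 230 left.
Give Distill 40 more to hit its cap of 40 — 190 left.
Give Scale 20 more to hit its cap of 50 — 170 left.
Give Probe 10 more to hit its cap of 30 — 160 left.
Pretrain: +100 to 100 (cap) — 60 left.
Give Search 10 more to hit its cap of 40 — 50 left.
Eval has room for 170 more but only 50 remain, so it gets 80.
Total = 30×150 + 29×80 + 18×30 + 27×40 + 9×80 + 24×50 + 16×100 + 13×40 = 12480.

12480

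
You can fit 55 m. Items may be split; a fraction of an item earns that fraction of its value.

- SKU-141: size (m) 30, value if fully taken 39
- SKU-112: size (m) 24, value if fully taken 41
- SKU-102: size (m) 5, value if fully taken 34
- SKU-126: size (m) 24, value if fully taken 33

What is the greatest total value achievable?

Best value per unit of size first: SKU-102 34/5≈6.8, SKU-112 41/24≈1.71, SKU-126 33/24≈1.38, SKU-141 39/30≈1.3.
Take all of SKU-102 (5 m, value 34) ; 50 m left.
SKU-112: take in full, 24 m for value 41 ; 26 left.
Take all of SKU-126 (24 m, value 33) ; 2 m left.
2 m left: a 2/30 share of SKU-141 gives 39×2/30 = 2.6.
Total value = 110.6.

110.6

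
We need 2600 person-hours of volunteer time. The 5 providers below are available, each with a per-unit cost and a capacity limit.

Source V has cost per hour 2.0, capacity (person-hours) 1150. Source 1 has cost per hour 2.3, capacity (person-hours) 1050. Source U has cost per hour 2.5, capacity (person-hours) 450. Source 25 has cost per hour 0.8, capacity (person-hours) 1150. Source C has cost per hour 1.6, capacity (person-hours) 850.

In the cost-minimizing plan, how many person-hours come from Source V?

Fill from the cheapest provider first.
Take 1150 from Source 25 at 0.8 → need 1450 more.
Source C at 1.6: take all 850 person-hours → 600 still needed.
Take 600 from Source V at 2.0 to finish.
Source 1, Source U: unused.

600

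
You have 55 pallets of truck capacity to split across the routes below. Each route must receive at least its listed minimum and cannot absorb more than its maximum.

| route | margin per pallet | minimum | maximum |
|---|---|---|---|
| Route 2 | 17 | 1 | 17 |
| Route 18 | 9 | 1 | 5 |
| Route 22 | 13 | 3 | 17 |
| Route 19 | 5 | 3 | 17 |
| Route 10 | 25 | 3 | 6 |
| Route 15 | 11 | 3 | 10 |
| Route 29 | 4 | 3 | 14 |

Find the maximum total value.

Meeting every minimum uses 1+1+3+3+3+3+3 = 17 pallets, leaving 38.
Order the routes by margin per pallet: Route 10 25 > Route 2 17 > Route 22 13 > Route 15 11 > Route 18 9 > Route 19 5 > Route 29 4.
Give Route 10 3 more to hit its cap of 6 → 35 left.
Route 2 takes 16 more to reach its cap of 17 → 19 left.
Route 22 takes 14 more to reach its cap of 17 → 5 left.
Route 15: +5 (room for 7) → 8. Pool exhausted.
Total = 17×17 + 9×1 + 13×17 + 5×3 + 25×6 + 11×8 + 4×3 = 784.

784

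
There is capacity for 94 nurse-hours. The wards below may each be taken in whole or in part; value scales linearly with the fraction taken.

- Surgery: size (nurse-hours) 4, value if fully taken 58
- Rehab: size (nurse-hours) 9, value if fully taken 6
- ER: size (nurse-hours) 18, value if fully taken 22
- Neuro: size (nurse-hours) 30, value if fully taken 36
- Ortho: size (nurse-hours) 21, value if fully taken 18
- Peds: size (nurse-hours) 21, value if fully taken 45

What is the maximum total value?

Best value per unit of size first: Surgery 58/4≈14.5, Peds 45/21≈2.14, ER 22/18≈1.22, Neuro 36/30≈1.2, Ortho 18/21≈0.857, Rehab 6/9≈0.667.
All 4 nurse-hours of Surgery fit (value 58) — 90 remain.
Peds: take in full, 21 nurse-hours for value 45 — 69 left.
Take all of ER (18 nurse-hours, value 22) — 51 nurse-hours left.
All 30 nurse-hours of Neuro fit (value 36) — 21 remain.
Ortho: take in full, 21 nurse-hours for value 18 — 0 left.
Total value = 179.

179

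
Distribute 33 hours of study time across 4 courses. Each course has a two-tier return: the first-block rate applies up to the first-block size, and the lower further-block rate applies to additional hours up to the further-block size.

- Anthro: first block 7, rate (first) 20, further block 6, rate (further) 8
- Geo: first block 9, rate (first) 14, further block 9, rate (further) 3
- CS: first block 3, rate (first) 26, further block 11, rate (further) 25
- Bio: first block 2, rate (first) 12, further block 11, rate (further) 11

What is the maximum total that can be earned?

Rank every tier by rate: CS/first 26 > CS/second 25 > Anthro/first 20 > Geo/first 14 > Bio/first 12 > Bio/second 11 > Anthro/second 8 > Geo/second 3.
Fill CS first block (3 at 26) → 30 left.
Fill CS second block (11 at 25) → 19 left.
Anthro/first (20): +7 → 12 left.
Geo/first (14): +9 → 3 left.
Bio first at 12: fill all 2 → 1 left.
Bio/second: +1 of 11 at 11; pool empty.
Total = 26×3 + 25×11 + 20×7 + 14×9 + 12×2 + 11×1 = 654.

654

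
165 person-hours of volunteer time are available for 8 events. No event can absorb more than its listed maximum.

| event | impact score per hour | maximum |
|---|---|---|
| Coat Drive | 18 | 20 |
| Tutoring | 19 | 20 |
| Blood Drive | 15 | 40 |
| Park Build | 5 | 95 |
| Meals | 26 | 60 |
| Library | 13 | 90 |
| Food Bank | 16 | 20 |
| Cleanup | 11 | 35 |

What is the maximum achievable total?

3285

Rank by impact score per hour: Meals 26 > Tutoring 19 > Coat Drive 18 > Food Bank 16 > Blood Drive 15 > Library 13 > Cleanup 11 > Park Build 5.
Meals takes 60 to reach its cap of 60 ; 105 left.
Tutoring: +20 to 20 (cap) ; 85 left.
Coat Drive takes 20 to reach its cap of 20 ; 65 left.
Food Bank: +20 to 20 (cap) ; 45 left.
Blood Drive: +40 to 40 (cap) ; 5 left.
Library: +5 (room for 90) → 5. Pool exhausted.
Total = 18×20 + 19×20 + 15×40 + 26×60 + 13×5 + 16×20 = 3285.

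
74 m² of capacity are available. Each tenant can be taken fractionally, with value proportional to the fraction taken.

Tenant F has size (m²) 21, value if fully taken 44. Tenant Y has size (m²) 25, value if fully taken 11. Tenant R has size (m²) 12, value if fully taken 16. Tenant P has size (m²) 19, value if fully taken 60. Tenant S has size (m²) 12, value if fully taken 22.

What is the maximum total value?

Sort by value density: Tenant P 60/19≈3.16, Tenant F 44/21≈2.1, Tenant S 22/12≈1.83, Tenant R 16/12≈1.33, Tenant Y 11/25≈0.44.
All 19 m² of Tenant P fit (value 60) ; 55 remain.
Tenant F: take in full, 21 m² for value 44 ; 34 left.
Tenant S: take in full, 12 m² for value 22 ; 22 left.
All 12 m² of Tenant R fit (value 16) ; 10 remain.
Fill the last 10 m² with part of Tenant Y: 10/25 of it earns 4.4.
Total value = 146.4.

146.4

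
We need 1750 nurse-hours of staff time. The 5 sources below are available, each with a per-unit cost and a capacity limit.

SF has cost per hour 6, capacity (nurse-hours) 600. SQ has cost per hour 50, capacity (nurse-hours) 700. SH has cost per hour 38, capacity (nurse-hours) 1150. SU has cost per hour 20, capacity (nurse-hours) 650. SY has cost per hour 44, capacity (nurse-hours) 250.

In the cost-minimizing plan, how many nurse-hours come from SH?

Use sources in increasing cost order.
SF (6): use full 600 ; 1150 nurse-hours to go.
SU at 20: take all 650 nurse-hours ; 500 still needed.
SH (38): take the remaining 500 ; done.
SY, SQ: unused.

500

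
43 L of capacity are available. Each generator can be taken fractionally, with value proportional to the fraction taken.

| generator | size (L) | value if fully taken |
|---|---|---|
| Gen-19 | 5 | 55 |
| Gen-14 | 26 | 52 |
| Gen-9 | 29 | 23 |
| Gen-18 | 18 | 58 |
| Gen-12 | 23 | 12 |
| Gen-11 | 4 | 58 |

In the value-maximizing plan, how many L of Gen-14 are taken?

Rank by value-to-size ratio: Gen-11 58/4≈14.5, Gen-19 55/5≈11, Gen-18 58/18≈3.22, Gen-14 52/26≈2, Gen-9 23/29≈0.793, Gen-12 12/23≈0.522.
Take all of Gen-11 (4 L, value 58) — 39 L left.
Gen-19: take in full, 5 L for value 55 — 34 left.
All 18 L of Gen-18 fit (value 58) — 16 remain.
Fill the last 16 L with part of Gen-14: 16/26 of it earns 32.

16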